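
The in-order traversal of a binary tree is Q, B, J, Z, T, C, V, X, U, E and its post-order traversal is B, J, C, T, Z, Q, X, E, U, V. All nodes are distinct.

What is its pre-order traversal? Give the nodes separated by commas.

The last element of post-order is the root; it splits in-order into left and right subtrees.
Root V: left subtree has 6 nodes {Q, B, J, Z, T, C}, right has 3 {X, U, E}.
  Root Q: left subtree has 0 nodes { }, right has 5 {B, J, Z, T, C}.
    Root Z: left subtree has 2 nodes {B, J}, right has 2 {T, C}.
      Root J: left subtree has 1 node {B}, right has 0 { }.
      Root T: left subtree has 0 nodes { }, right has 1 {C}.
  Root U: left subtree has 1 node {X}, right has 1 {E}.

V, Q, Z, J, B, T, C, U, X, E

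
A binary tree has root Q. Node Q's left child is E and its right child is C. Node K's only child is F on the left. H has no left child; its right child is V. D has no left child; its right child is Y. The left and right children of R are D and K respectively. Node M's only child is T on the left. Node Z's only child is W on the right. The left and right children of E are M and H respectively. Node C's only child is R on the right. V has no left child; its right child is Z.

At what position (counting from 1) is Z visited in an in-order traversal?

6

In-order visits the left subtree, then the node, then the right subtree.
At Q: go left to E.
  At E: go left to M.
    At M: go left to T.
      T is a leaf — visit T.
    Visit M.
    At M: no right child.
  Visit E.
  At E: go right to H.
    At H: no left child.
    Visit H.
    At H: go right to V.
      At V: no left child.
      Visit V.
      At V: go right to Z.
        At Z: no left child.
        Visit Z.
        At Z: go right to W.
          W is a leaf — visit W.
Visit Q.
At Q: go right to C.
  At C: no left child.
  Visit C.
  At C: go right to R.
    At R: go left to D.
      At D: no left child.
      Visit D.
      At D: go right to Y.
        Y is a leaf — visit Y.
    Visit R.
    At R: go right to K.
      At K: go left to F.
        F is a leaf — visit F.
      Visit K.
      At K: no right child.
Full in-order sequence: T, M, E, H, V, Z, W, Q, C, D, Y, R, F, K.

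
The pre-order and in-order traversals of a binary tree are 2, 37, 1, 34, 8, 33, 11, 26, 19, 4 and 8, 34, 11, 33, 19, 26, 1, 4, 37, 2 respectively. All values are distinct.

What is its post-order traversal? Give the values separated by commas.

8, 11, 19, 26, 33, 34, 4, 1, 37, 2

The first element of pre-order is the root; it splits in-order into left and right subtrees.
Root 2: left subtree has 9 nodes {8, 34, 11, 33, 19, 26, 1, 4, 37}, right has 0 { }.
  Root 37: left subtree has 8 nodes {8, 34, 11, 33, 19, 26, 1, 4}, right has 0 { }.
    Root 1: left subtree has 6 nodes {8, 34, 11, 33, 19, 26}, right has 1 {4}.
      Root 34: left subtree has 1 node {8}, right has 4 {11, 33, 19, 26}.
        Root 33: left subtree has 1 node {11}, right has 2 {19, 26}.
          Root 26: left subtree has 1 node {19}, right has 0 { }.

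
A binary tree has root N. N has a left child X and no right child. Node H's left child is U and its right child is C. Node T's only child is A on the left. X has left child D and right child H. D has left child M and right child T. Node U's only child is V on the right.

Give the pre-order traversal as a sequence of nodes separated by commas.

Pre-order visits the node, then its left subtree, then its right subtree.
Visit N.
At N: go left to X.
  Visit X.
  At X: go left to D.
    Visit D.
    At D: go left to M.
      M is a leaf — visit M.
    At D: go right to T.
      Visit T.
      At T: go left to A.
        A is a leaf — visit A.
      At T: no right child.
  At X: go right to H.
    Visit H.
    At H: go left to U.
      Visit U.
      At U: no left child.
      At U: go right to V.
        V is a leaf — visit V.
    At H: go right to C.
      C is a leaf — visit C.
At N: no right child.

N, X, D, M, T, A, H, U, V, C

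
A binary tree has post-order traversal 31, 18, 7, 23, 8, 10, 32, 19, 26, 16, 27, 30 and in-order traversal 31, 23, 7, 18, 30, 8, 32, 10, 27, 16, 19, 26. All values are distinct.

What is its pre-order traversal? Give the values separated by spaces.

30 23 31 7 18 27 32 8 10 16 26 19

The last element of post-order is the root; it splits in-order into left and right subtrees.
Root 30: left subtree has 4 nodes {31, 23, 7, 18}, right has 7 {8, 32, 10, 27, 16, 19, 26}.
  Root 23: left subtree has 1 node {31}, right has 2 {7, 18}.
    Root 7: left subtree has 0 nodes { }, right has 1 {18}.
  Root 27: left subtree has 3 nodes {8, 32, 10}, right has 3 {16, 19, 26}.
    Root 32: left subtree has 1 node {8}, right has 1 {10}.
    Root 16: left subtree has 0 nodes { }, right has 2 {19, 26}.
      Root 26: left subtree has 1 node {19}, right has 0 { }.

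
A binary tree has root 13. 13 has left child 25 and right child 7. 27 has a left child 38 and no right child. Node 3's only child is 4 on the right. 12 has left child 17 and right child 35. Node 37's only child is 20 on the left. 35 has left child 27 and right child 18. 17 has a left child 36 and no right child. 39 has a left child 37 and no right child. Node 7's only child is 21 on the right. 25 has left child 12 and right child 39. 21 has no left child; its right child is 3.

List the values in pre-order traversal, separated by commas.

13, 25, 12, 17, 36, 35, 27, 38, 18, 39, 37, 20, 7, 21, 3, 4

Pre-order visits the node, then its left subtree, then its right subtree.
Visit 13.
At 13: go left to 25.
  Visit 25.
  At 25: go left to 12.
    Visit 12.
    At 12: go left to 17.
      Visit 17.
      At 17: go left to 36.
        36 is a leaf — visit 36.
      At 17: no right child.
    At 12: go right to 35.
      Visit 35.
      At 35: go left to 27.
        Visit 27.
        At 27: go left to 38.
          38 is a leaf — visit 38.
        At 27: no right child.
      At 35: go right to 18.
        18 is a leaf — visit 18.
  At 25: go right to 39.
    Visit 39.
    At 39: go left to 37.
      Visit 37.
      At 37: go left to 20.
        20 is a leaf — visit 20.
      At 37: no right child.
    At 39: no right child.
At 13: go right to 7.
  Visit 7.
  At 7: no left child.
  At 7: go right to 21.
    Visit 21.
    At 21: no left child.
    At 21: go right to 3.
      Visit 3.
      At 3: no left child.
      At 3: go right to 4.
        4 is a leaf — visit 4.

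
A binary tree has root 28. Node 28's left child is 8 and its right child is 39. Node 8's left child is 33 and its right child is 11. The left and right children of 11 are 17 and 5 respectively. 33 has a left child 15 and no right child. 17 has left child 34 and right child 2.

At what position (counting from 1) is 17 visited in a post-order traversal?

5

Post-order visits the left subtree, then the right subtree, then the node.
At 28: go left to 8.
  At 8: go left to 33.
    At 33: go left to 15.
      15 is a leaf — visit 15.
    At 33: no right child.
    Visit 33.
  At 8: go right to 11.
    At 11: go left to 17.
      At 17: go left to 34.
        34 is a leaf — visit 34.
      At 17: go right to 2.
        2 is a leaf — visit 2.
      Visit 17.
    At 11: go right to 5.
      5 is a leaf — visit 5.
    Visit 11.
  Visit 8.
At 28: go right to 39.
  39 is a leaf — visit 39.
Visit 28.
Full post-order sequence: 15, 33, 34, 2, 17, 5, 11, 8, 39, 28.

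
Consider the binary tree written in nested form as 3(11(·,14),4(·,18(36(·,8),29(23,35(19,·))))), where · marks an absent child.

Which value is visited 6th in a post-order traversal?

19

Post-order visits the left subtree, then the right subtree, then the node.
At 3: go left to 11.
  At 11: no left child.
  At 11: go right to 14.
    14 is a leaf — visit 14.
  Visit 11.
At 3: go right to 4.
  At 4: no left child.
  At 4: go right to 18.
    At 18: go left to 36.
      At 36: no left child.
      At 36: go right to 8.
        8 is a leaf — visit 8.
      Visit 36.
    At 18: go right to 29.
      At 29: go left to 23.
        23 is a leaf — visit 23.
      At 29: go right to 35.
        At 35: go left to 19.
          19 is a leaf — visit 19.
        At 35: no right child.
        Visit 35.
      Visit 29.
    Visit 18.
  Visit 4.
Visit 3.
Full post-order sequence: 14, 11, 8, 36, 23, 19, 35, 29, 18, 4, 3.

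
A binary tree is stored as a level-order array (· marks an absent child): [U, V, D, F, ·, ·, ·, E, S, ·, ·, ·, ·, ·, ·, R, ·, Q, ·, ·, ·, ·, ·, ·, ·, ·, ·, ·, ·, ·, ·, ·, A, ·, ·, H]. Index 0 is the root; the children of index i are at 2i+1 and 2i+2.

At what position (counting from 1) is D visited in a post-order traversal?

Post-order visits the left subtree, then the right subtree, then the node.
At U: go left to V.
  At V: go left to F.
    At F: go left to E.
      At E: go left to R.
        At R: no left child.
        At R: go right to A.
          A is a leaf — visit A.
        Visit R.
      At E: no right child.
      Visit E.
    At F: go right to S.
      At S: go left to Q.
        At Q: go left to H.
          H is a leaf — visit H.
        At Q: no right child.
        Visit Q.
      At S: no right child.
      Visit S.
    Visit F.
  At V: no right child.
  Visit V.
At U: go right to D.
  D is a leaf — visit D.
Visit U.
Full post-order sequence: A, R, E, H, Q, S, F, V, D, U.

9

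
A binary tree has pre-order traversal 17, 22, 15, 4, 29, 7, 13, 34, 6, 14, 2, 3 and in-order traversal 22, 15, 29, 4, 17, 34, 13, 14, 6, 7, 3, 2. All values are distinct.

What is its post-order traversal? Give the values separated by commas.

The first element of pre-order is the root; it splits in-order into left and right subtrees.
Root 17: left subtree has 4 nodes {22, 15, 29, 4}, right has 7 {34, 13, 14, 6, 7, 3, 2}.
  Root 22: left subtree has 0 nodes { }, right has 3 {15, 29, 4}.
    Root 15: left subtree has 0 nodes { }, right has 2 {29, 4}.
      Root 4: left subtree has 1 node {29}, right has 0 { }.
  Root 7: left subtree has 4 nodes {34, 13, 14, 6}, right has 2 {3, 2}.
    Root 13: left subtree has 1 node {34}, right has 2 {14, 6}.
      Root 6: left subtree has 1 node {14}, right has 0 { }.
    Root 2: left subtree has 1 node {3}, right has 0 { }.

29, 4, 15, 22, 34, 14, 6, 13, 3, 2, 7, 17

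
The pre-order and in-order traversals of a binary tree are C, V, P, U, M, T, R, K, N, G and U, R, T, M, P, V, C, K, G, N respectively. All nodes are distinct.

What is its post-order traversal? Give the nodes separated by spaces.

R T M U P V G N K C

The first element of pre-order is the root; it splits in-order into left and right subtrees.
Root C: left subtree has 6 nodes {U, R, T, M, P, V}, right has 3 {K, G, N}.
  Root V: left subtree has 5 nodes {U, R, T, M, P}, right has 0 { }.
    Root P: left subtree has 4 nodes {U, R, T, M}, right has 0 { }.
      Root U: left subtree has 0 nodes { }, right has 3 {R, T, M}.
        Root M: left subtree has 2 nodes {R, T}, right has 0 { }.
          Root T: left subtree has 1 node {R}, right has 0 { }.
  Root K: left subtree has 0 nodes { }, right has 2 {G, N}.
    Root N: left subtree has 1 node {G}, right has 0 { }.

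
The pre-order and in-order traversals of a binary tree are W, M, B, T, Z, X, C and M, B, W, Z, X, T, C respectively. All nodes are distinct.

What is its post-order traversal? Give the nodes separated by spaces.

The first element of pre-order is the root; it splits in-order into left and right subtrees.
Root W: left subtree has 2 nodes {M, B}, right has 4 {Z, X, T, C}.
  Root M: left subtree has 0 nodes { }, right has 1 {B}.
  Root T: left subtree has 2 nodes {Z, X}, right has 1 {C}.
    Root Z: left subtree has 0 nodes { }, right has 1 {X}.

B M X Z C T W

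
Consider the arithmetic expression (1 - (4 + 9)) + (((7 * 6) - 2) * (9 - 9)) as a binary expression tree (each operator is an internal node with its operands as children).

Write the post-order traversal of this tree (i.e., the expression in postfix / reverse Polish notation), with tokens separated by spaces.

Post-order on an expression tree gives postfix notation: for each operator, emit left operand, right operand, then the operator.

1 4 9 + - 7 6 * 2 - 9 9 - * +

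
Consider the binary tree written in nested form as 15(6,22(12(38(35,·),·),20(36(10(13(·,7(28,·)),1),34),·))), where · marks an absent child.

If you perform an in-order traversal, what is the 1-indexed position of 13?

In-order visits the left subtree, then the node, then the right subtree.
At 15: go left to 6.
  6 is a leaf — visit 6.
Visit 15.
At 15: go right to 22.
  At 22: go left to 12.
    At 12: go left to 38.
      At 38: go left to 35.
        35 is a leaf — visit 35.
      Visit 38.
      At 38: no right child.
    Visit 12.
    At 12: no right child.
  Visit 22.
  At 22: go right to 20.
    At 20: go left to 36.
      At 36: go left to 10.
        At 10: go left to 13.
          At 13: no left child.
          Visit 13.
          At 13: go right to 7.
            At 7: go left to 28.
              28 is a leaf — visit 28.
            Visit 7.
            At 7: no right child.
        Visit 10.
        At 10: go right to 1.
          1 is a leaf — visit 1.
      Visit 36.
      At 36: go right to 34.
        34 is a leaf — visit 34.
    Visit 20.
    At 20: no right child.
Full in-order sequence: 6, 15, 35, 38, 12, 22, 13, 28, 7, 10, 1, 36, 34, 20.

7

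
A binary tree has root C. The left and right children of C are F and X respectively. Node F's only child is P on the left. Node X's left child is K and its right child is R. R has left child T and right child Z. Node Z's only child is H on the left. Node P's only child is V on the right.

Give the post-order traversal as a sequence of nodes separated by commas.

V, P, F, K, T, H, Z, R, X, C

Post-order visits the left subtree, then the right subtree, then the node.
At C: go left to F.
  At F: go left to P.
    At P: no left child.
    At P: go right to V.
      V is a leaf — visit V.
    Visit P.
  At F: no right child.
  Visit F.
At C: go right to X.
  At X: go left to K.
    K is a leaf — visit K.
  At X: go right to R.
    At R: go left to T.
      T is a leaf — visit T.
    At R: go right to Z.
      At Z: go left to H.
        H is a leaf — visit H.
      At Z: no right child.
      Visit Z.
    Visit R.
  Visit X.
Visit C.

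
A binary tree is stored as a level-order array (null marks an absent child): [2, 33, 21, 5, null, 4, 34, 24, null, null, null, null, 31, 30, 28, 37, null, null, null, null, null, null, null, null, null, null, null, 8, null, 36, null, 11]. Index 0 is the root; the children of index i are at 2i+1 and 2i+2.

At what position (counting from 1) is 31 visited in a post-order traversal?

6

Post-order visits the left subtree, then the right subtree, then the node.
At 2: go left to 33.
  At 33: go left to 5.
    At 5: go left to 24.
      At 24: go left to 37.
        At 37: go left to 11.
          11 is a leaf — visit 11.
        At 37: no right child.
        Visit 37.
      At 24: no right child.
      Visit 24.
    At 5: no right child.
    Visit 5.
  At 33: no right child.
  Visit 33.
At 2: go right to 21.
  At 21: go left to 4.
    At 4: no left child.
    At 4: go right to 31.
      31 is a leaf — visit 31.
    Visit 4.
  At 21: go right to 34.
    At 34: go left to 30.
      At 30: go left to 8.
        8 is a leaf — visit 8.
      At 30: no right child.
      Visit 30.
    At 34: go right to 28.
      At 28: go left to 36.
        36 is a leaf — visit 36.
      At 28: no right child.
      Visit 28.
    Visit 34.
  Visit 21.
Visit 2.
Full post-order sequence: 11, 37, 24, 5, 33, 31, 4, 8, 30, 36, 28, 34, 21, 2.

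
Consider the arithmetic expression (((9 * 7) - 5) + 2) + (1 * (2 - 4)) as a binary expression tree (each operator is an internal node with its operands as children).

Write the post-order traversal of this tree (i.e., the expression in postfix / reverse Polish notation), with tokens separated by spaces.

Post-order on an expression tree gives postfix notation: for each operator, emit left operand, right operand, then the operator.

9 7 * 5 - 2 + 1 2 4 - * +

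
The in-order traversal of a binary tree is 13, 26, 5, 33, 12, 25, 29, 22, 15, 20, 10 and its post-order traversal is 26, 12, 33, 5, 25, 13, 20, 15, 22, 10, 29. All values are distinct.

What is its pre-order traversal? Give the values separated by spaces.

The last element of post-order is the root; it splits in-order into left and right subtrees.
Root 29: left subtree has 6 nodes {13, 26, 5, 33, 12, 25}, right has 4 {22, 15, 20, 10}.
  Root 13: left subtree has 0 nodes { }, right has 5 {26, 5, 33, 12, 25}.
    Root 25: left subtree has 4 nodes {26, 5, 33, 12}, right has 0 { }.
      Root 5: left subtree has 1 node {26}, right has 2 {33, 12}.
        Root 33: left subtree has 0 nodes { }, right has 1 {12}.
  Root 10: left subtree has 3 nodes {22, 15, 20}, right has 0 { }.
    Root 22: left subtree has 0 nodes { }, right has 2 {15, 20}.
      Root 15: left subtree has 0 nodes { }, right has 1 {20}.

29 13 25 5 26 33 12 10 22 15 20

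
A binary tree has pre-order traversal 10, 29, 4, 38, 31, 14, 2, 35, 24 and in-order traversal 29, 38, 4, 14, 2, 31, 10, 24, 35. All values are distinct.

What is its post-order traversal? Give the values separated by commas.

The first element of pre-order is the root; it splits in-order into left and right subtrees.
Root 10: left subtree has 6 nodes {29, 38, 4, 14, 2, 31}, right has 2 {24, 35}.
  Root 29: left subtree has 0 nodes { }, right has 5 {38, 4, 14, 2, 31}.
    Root 4: left subtree has 1 node {38}, right has 3 {14, 2, 31}.
      Root 31: left subtree has 2 nodes {14, 2}, right has 0 { }.
        Root 14: left subtree has 0 nodes { }, right has 1 {2}.
  Root 35: left subtree has 1 node {24}, right has 0 { }.

38, 2, 14, 31, 4, 29, 24, 35, 10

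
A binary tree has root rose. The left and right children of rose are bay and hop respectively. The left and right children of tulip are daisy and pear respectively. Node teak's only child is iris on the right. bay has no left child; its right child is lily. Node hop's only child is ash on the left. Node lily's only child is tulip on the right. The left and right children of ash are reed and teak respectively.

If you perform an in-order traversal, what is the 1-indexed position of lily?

In-order visits the left subtree, then the node, then the right subtree.
At rose: go left to bay.
  At bay: no left child.
  Visit bay.
  At bay: go right to lily.
    At lily: no left child.
    Visit lily.
    At lily: go right to tulip.
      At tulip: go left to daisy.
        daisy is a leaf — visit daisy.
      Visit tulip.
      At tulip: go right to pear.
        pear is a leaf — visit pear.
Visit rose.
At rose: go right to hop.
  At hop: go left to ash.
    At ash: go left to reed.
      reed is a leaf — visit reed.
    Visit ash.
    At ash: go right to teak.
      At teak: no left child.
      Visit teak.
      At teak: go right to iris.
        iris is a leaf — visit iris.
  Visit hop.
  At hop: no right child.
Full in-order sequence: bay, lily, daisy, tulip, pear, rose, reed, ash, teak, iris, hop.

2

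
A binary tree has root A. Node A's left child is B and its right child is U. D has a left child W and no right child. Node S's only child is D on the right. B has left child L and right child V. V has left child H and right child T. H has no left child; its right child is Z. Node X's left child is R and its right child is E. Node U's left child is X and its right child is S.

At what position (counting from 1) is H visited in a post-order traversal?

3

Post-order visits the left subtree, then the right subtree, then the node.
At A: go left to B.
  At B: go left to L.
    L is a leaf — visit L.
  At B: go right to V.
    At V: go left to H.
      At H: no left child.
      At H: go right to Z.
        Z is a leaf — visit Z.
      Visit H.
    At V: go right to T.
      T is a leaf — visit T.
    Visit V.
  Visit B.
At A: go right to U.
  At U: go left to X.
    At X: go left to R.
      R is a leaf — visit R.
    At X: go right to E.
      E is a leaf — visit E.
    Visit X.
  At U: go right to S.
    At S: no left child.
    At S: go right to D.
      At D: go left to W.
        W is a leaf — visit W.
      At D: no right child.
      Visit D.
    Visit S.
  Visit U.
Visit A.
Full post-order sequence: L, Z, H, T, V, B, R, E, X, W, D, S, U, A.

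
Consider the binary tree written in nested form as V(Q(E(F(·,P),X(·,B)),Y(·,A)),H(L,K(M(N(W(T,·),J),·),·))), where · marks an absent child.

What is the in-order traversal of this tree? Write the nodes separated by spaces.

In-order visits the left subtree, then the node, then the right subtree.
At V: go left to Q.
  At Q: go left to E.
    At E: go left to F.
      At F: no left child.
      Visit F.
      At F: go right to P.
        P is a leaf — visit P.
    Visit E.
    At E: go right to X.
      At X: no left child.
      Visit X.
      At X: go right to B.
        B is a leaf — visit B.
  Visit Q.
  At Q: go right to Y.
    At Y: no left child.
    Visit Y.
    At Y: go right to A.
      A is a leaf — visit A.
Visit V.
At V: go right to H.
  At H: go left to L.
    L is a leaf — visit L.
  Visit H.
  At H: go right to K.
    At K: go left to M.
      At M: go left to N.
        At N: go left to W.
          At W: go left to T.
            T is a leaf — visit T.
          Visit W.
          At W: no right child.
        Visit N.
        At N: go right to J.
          J is a leaf — visit J.
      Visit M.
      At M: no right child.
    Visit K.
    At K: no right child.

F P E X B Q Y A V L H T W N J M K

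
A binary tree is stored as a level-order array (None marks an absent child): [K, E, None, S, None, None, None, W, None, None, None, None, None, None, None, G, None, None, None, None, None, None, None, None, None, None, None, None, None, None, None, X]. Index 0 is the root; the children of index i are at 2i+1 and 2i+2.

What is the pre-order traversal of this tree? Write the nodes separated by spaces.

Pre-order visits the node, then its left subtree, then its right subtree.
Visit K.
At K: go left to E.
  Visit E.
  At E: go left to S.
    Visit S.
    At S: go left to W.
      Visit W.
      At W: go left to G.
        Visit G.
        At G: go left to X.
          X is a leaf — visit X.
        At G: no right child.
      At W: no right child.
    At S: no right child.
  At E: no right child.
At K: no right child.

K E S W G X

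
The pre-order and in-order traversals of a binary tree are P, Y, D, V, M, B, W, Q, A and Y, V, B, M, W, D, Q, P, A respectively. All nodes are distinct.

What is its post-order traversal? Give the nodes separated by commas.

The first element of pre-order is the root; it splits in-order into left and right subtrees.
Root P: left subtree has 7 nodes {Y, V, B, M, W, D, Q}, right has 1 {A}.
  Root Y: left subtree has 0 nodes { }, right has 6 {V, B, M, W, D, Q}.
    Root D: left subtree has 4 nodes {V, B, M, W}, right has 1 {Q}.
      Root V: left subtree has 0 nodes { }, right has 3 {B, M, W}.
        Root M: left subtree has 1 node {B}, right has 1 {W}.

B, W, M, V, Q, D, Y, A, P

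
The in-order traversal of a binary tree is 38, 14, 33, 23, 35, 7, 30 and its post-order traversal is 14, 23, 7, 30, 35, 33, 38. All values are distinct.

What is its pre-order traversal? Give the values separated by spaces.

38 33 14 35 23 30 7

The last element of post-order is the root; it splits in-order into left and right subtrees.
Root 38: left subtree has 0 nodes { }, right has 6 {14, 33, 23, 35, 7, 30}.
  Root 33: left subtree has 1 node {14}, right has 4 {23, 35, 7, 30}.
    Root 35: left subtree has 1 node {23}, right has 2 {7, 30}.
      Root 30: left subtree has 1 node {7}, right has 0 { }.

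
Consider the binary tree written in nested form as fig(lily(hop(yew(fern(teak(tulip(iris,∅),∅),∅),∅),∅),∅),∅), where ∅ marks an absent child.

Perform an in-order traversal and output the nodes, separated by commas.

iris, tulip, teak, fern, yew, hop, lily, fig

In-order visits the left subtree, then the node, then the right subtree.
At fig: go left to lily.
  At lily: go left to hop.
    At hop: go left to yew.
      At yew: go left to fern.
        At fern: go left to teak.
          At teak: go left to tulip.
            At tulip: go left to iris.
              iris is a leaf — visit iris.
            Visit tulip.
            At tulip: no right child.
          Visit teak.
          At teak: no right child.
        Visit fern.
        At fern: no right child.
      Visit yew.
      At yew: no right child.
    Visit hop.
    At hop: no right child.
  Visit lily.
  At lily: no right child.
Visit fig.
At fig: no right child.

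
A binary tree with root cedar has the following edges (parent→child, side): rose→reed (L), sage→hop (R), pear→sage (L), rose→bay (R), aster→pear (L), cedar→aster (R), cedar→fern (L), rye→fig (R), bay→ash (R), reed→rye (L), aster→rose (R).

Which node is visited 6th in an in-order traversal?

aster

In-order visits the left subtree, then the node, then the right subtree.
At cedar: go left to fern.
  fern is a leaf — visit fern.
Visit cedar.
At cedar: go right to aster.
  At aster: go left to pear.
    At pear: go left to sage.
      At sage: no left child.
      Visit sage.
      At sage: go right to hop.
        hop is a leaf — visit hop.
    Visit pear.
    At pear: no right child.
  Visit aster.
  At aster: go right to rose.
    At rose: go left to reed.
      At reed: go left to rye.
        At rye: no left child.
        Visit rye.
        At rye: go right to fig.
          fig is a leaf — visit fig.
      Visit reed.
      At reed: no right child.
    Visit rose.
    At rose: go right to bay.
      At bay: no left child.
      Visit bay.
      At bay: go right to ash.
        ash is a leaf — visit ash.
Full in-order sequence: fern, cedar, sage, hop, pear, aster, rye, fig, reed, rose, bay, ash.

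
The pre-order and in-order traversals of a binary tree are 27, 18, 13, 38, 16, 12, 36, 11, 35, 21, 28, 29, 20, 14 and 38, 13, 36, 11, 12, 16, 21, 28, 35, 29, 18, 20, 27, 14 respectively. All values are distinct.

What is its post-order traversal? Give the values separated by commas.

The first element of pre-order is the root; it splits in-order into left and right subtrees.
Root 27: left subtree has 12 nodes {38, 13, 36, 11, 12, 16, 21, 28, 35, 29, 18, 20}, right has 1 {14}.
  Root 18: left subtree has 10 nodes {38, 13, 36, 11, 12, 16, 21, 28, 35, 29}, right has 1 {20}.
    Root 13: left subtree has 1 node {38}, right has 8 {36, 11, 12, 16, 21, 28, 35, 29}.
      Root 16: left subtree has 3 nodes {36, 11, 12}, right has 4 {21, 28, 35, 29}.
        Root 12: left subtree has 2 nodes {36, 11}, right has 0 { }.
          Root 36: left subtree has 0 nodes { }, right has 1 {11}.
        Root 35: left subtree has 2 nodes {21, 28}, right has 1 {29}.
          Root 21: left subtree has 0 nodes { }, right has 1 {28}.

38, 11, 36, 12, 28, 21, 29, 35, 16, 13, 20, 18, 14, 27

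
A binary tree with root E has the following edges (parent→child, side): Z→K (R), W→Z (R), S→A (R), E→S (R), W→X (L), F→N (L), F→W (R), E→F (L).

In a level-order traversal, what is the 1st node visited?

Level-order visits nodes level by level from the root, left to right within each level.
Level 0: E
Level 1: F, S
Level 2: N, W, A
Level 3: X, Z
Level 4: K
Full level-order sequence: E, F, S, N, W, A, X, Z, K.

E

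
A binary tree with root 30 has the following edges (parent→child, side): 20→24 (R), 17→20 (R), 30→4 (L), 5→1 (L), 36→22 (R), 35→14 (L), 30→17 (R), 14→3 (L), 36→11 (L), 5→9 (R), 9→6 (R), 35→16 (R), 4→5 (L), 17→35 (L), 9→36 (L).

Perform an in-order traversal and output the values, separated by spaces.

1 5 11 36 22 9 6 4 30 3 14 35 16 17 20 24

In-order visits the left subtree, then the node, then the right subtree.
At 30: go left to 4.
  At 4: go left to 5.
    At 5: go left to 1.
      1 is a leaf — visit 1.
    Visit 5.
    At 5: go right to 9.
      At 9: go left to 36.
        At 36: go left to 11.
          11 is a leaf — visit 11.
        Visit 36.
        At 36: go right to 22.
          22 is a leaf — visit 22.
      Visit 9.
      At 9: go right to 6.
        6 is a leaf — visit 6.
  Visit 4.
  At 4: no right child.
Visit 30.
At 30: go right to 17.
  At 17: go left to 35.
    At 35: go left to 14.
      At 14: go left to 3.
        3 is a leaf — visit 3.
      Visit 14.
      At 14: no right child.
    Visit 35.
    At 35: go right to 16.
      16 is a leaf — visit 16.
  Visit 17.
  At 17: go right to 20.
    At 20: no left child.
    Visit 20.
    At 20: go right to 24.
      24 is a leaf — visit 24.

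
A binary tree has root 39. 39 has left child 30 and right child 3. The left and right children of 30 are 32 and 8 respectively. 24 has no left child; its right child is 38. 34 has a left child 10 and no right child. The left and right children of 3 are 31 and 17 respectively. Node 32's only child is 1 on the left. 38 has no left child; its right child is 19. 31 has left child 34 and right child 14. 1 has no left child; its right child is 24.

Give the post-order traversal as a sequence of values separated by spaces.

19 38 24 1 32 8 30 10 34 14 31 17 3 39

Post-order visits the left subtree, then the right subtree, then the node.
At 39: go left to 30.
  At 30: go left to 32.
    At 32: go left to 1.
      At 1: no left child.
      At 1: go right to 24.
        At 24: no left child.
        At 24: go right to 38.
          At 38: no left child.
          At 38: go right to 19.
            19 is a leaf — visit 19.
          Visit 38.
        Visit 24.
      Visit 1.
    At 32: no right child.
    Visit 32.
  At 30: go right to 8.
    8 is a leaf — visit 8.
  Visit 30.
At 39: go right to 3.
  At 3: go left to 31.
    At 31: go left to 34.
      At 34: go left to 10.
        10 is a leaf — visit 10.
      At 34: no right child.
      Visit 34.
    At 31: go right to 14.
      14 is a leaf — visit 14.
    Visit 31.
  At 3: go right to 17.
    17 is a leaf — visit 17.
  Visit 3.
Visit 39.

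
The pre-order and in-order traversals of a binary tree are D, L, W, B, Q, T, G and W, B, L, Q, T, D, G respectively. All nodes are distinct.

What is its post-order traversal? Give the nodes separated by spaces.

The first element of pre-order is the root; it splits in-order into left and right subtrees.
Root D: left subtree has 5 nodes {W, B, L, Q, T}, right has 1 {G}.
  Root L: left subtree has 2 nodes {W, B}, right has 2 {Q, T}.
    Root W: left subtree has 0 nodes { }, right has 1 {B}.
    Root Q: left subtree has 0 nodes { }, right has 1 {T}.

B W T Q L G D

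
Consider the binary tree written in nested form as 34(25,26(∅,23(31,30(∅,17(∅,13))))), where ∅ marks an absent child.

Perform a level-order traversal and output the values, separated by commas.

34, 25, 26, 23, 31, 30, 17, 13

Level-order visits nodes level by level from the root, left to right within each level.
Level 0: 34
Level 1: 25, 26
Level 2: 23
Level 3: 31, 30
Level 4: 17
Level 5: 13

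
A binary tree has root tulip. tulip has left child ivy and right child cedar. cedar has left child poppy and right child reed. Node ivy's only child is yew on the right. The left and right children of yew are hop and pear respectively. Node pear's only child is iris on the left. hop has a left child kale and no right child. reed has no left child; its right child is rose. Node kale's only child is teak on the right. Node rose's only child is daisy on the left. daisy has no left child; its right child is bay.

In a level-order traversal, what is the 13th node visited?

teak

Level-order visits nodes level by level from the root, left to right within each level.
Level 0: tulip
Level 1: ivy, cedar
Level 2: yew, poppy, reed
Level 3: hop, pear, rose
Level 4: kale, iris, daisy
Level 5: teak, bay
Full level-order sequence: tulip, ivy, cedar, yew, poppy, reed, hop, pear, rose, kale, iris, daisy, teak, bay.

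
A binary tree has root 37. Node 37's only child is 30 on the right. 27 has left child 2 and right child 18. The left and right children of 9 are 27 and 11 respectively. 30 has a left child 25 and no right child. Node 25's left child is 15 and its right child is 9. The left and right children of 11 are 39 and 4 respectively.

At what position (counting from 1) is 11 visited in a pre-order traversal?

9

Pre-order visits the node, then its left subtree, then its right subtree.
Visit 37.
At 37: no left child.
At 37: go right to 30.
  Visit 30.
  At 30: go left to 25.
    Visit 25.
    At 25: go left to 15.
      15 is a leaf — visit 15.
    At 25: go right to 9.
      Visit 9.
      At 9: go left to 27.
        Visit 27.
        At 27: go left to 2.
          2 is a leaf — visit 2.
        At 27: go right to 18.
          18 is a leaf — visit 18.
      At 9: go right to 11.
        Visit 11.
        At 11: go left to 39.
          39 is a leaf — visit 39.
        At 11: go right to 4.
          4 is a leaf — visit 4.
  At 30: no right child.
Full pre-order sequence: 37, 30, 25, 15, 9, 27, 2, 18, 11, 39, 4.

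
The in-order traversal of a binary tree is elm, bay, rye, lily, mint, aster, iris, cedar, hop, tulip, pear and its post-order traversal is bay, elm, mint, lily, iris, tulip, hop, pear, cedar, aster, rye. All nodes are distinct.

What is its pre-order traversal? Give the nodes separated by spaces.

The last element of post-order is the root; it splits in-order into left and right subtrees.
Root rye: left subtree has 2 nodes {elm, bay}, right has 8 {lily, mint, aster, iris, cedar, hop, tulip, pear}.
  Root elm: left subtree has 0 nodes { }, right has 1 {bay}.
  Root aster: left subtree has 2 nodes {lily, mint}, right has 5 {iris, cedar, hop, tulip, pear}.
    Root lily: left subtree has 0 nodes { }, right has 1 {mint}.
    Root cedar: left subtree has 1 node {iris}, right has 3 {hop, tulip, pear}.
      Root pear: left subtree has 2 nodes {hop, tulip}, right has 0 { }.
        Root hop: left subtree has 0 nodes { }, right has 1 {tulip}.

rye elm bay aster lily mint cedar iris pear hop tulip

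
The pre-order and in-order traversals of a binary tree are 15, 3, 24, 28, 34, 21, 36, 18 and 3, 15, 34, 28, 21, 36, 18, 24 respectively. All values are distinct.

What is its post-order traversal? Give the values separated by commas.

3, 34, 18, 36, 21, 28, 24, 15

The first element of pre-order is the root; it splits in-order into left and right subtrees.
Root 15: left subtree has 1 node {3}, right has 6 {34, 28, 21, 36, 18, 24}.
  Root 24: left subtree has 5 nodes {34, 28, 21, 36, 18}, right has 0 { }.
    Root 28: left subtree has 1 node {34}, right has 3 {21, 36, 18}.
      Root 21: left subtree has 0 nodes { }, right has 2 {36, 18}.
        Root 36: left subtree has 0 nodes { }, right has 1 {18}.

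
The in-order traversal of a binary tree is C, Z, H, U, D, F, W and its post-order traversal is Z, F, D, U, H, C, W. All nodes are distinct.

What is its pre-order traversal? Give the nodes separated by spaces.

W C H Z U D F

The last element of post-order is the root; it splits in-order into left and right subtrees.
Root W: left subtree has 6 nodes {C, Z, H, U, D, F}, right has 0 { }.
  Root C: left subtree has 0 nodes { }, right has 5 {Z, H, U, D, F}.
    Root H: left subtree has 1 node {Z}, right has 3 {U, D, F}.
      Root U: left subtree has 0 nodes { }, right has 2 {D, F}.
        Root D: left subtree has 0 nodes { }, right has 1 {F}.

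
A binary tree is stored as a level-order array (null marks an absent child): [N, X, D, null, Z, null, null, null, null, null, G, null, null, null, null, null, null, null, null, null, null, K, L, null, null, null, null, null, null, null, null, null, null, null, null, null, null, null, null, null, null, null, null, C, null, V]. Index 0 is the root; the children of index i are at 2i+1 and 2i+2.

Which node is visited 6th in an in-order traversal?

V

In-order visits the left subtree, then the node, then the right subtree.
At N: go left to X.
  At X: no left child.
  Visit X.
  At X: go right to Z.
    At Z: no left child.
    Visit Z.
    At Z: go right to G.
      At G: go left to K.
        At K: go left to C.
          C is a leaf — visit C.
        Visit K.
        At K: no right child.
      Visit G.
      At G: go right to L.
        At L: go left to V.
          V is a leaf — visit V.
        Visit L.
        At L: no right child.
Visit N.
At N: go right to D.
  D is a leaf — visit D.
Full in-order sequence: X, Z, C, K, G, V, L, N, D.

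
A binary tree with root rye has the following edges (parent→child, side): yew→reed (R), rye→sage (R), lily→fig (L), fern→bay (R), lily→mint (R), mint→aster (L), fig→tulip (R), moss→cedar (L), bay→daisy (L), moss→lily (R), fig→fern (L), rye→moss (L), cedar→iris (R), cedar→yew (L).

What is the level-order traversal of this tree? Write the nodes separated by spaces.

rye moss sage cedar lily yew iris fig mint reed fern tulip aster bay daisy

Level-order visits nodes level by level from the root, left to right within each level.
Level 0: rye
Level 1: moss, sage
Level 2: cedar, lily
Level 3: yew, iris, fig, mint
Level 4: reed, fern, tulip, aster
Level 5: bay
Level 6: daisy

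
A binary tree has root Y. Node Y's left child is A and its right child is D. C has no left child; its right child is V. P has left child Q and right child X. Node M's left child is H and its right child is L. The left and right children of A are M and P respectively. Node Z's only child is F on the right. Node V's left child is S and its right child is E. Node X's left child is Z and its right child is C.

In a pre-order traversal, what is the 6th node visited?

Pre-order visits the node, then its left subtree, then its right subtree.
Visit Y.
At Y: go left to A.
  Visit A.
  At A: go left to M.
    Visit M.
    At M: go left to H.
      H is a leaf — visit H.
    At M: go right to L.
      L is a leaf — visit L.
  At A: go right to P.
    Visit P.
    At P: go left to Q.
      Q is a leaf — visit Q.
    At P: go right to X.
      Visit X.
      At X: go left to Z.
        Visit Z.
        At Z: no left child.
        At Z: go right to F.
          F is a leaf — visit F.
      At X: go right to C.
        Visit C.
        At C: no left child.
        At C: go right to V.
          Visit V.
          At V: go left to S.
            S is a leaf — visit S.
          At V: go right to E.
            E is a leaf — visit E.
At Y: go right to D.
  D is a leaf — visit D.
Full pre-order sequence: Y, A, M, H, L, P, Q, X, Z, F, C, V, S, E, D.

P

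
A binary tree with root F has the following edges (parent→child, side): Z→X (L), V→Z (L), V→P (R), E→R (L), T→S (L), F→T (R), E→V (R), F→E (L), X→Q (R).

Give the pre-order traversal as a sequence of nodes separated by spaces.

F E R V Z X Q P T S

Pre-order visits the node, then its left subtree, then its right subtree.
Visit F.
At F: go left to E.
  Visit E.
  At E: go left to R.
    R is a leaf — visit R.
  At E: go right to V.
    Visit V.
    At V: go left to Z.
      Visit Z.
      At Z: go left to X.
        Visit X.
        At X: no left child.
        At X: go right to Q.
          Q is a leaf — visit Q.
      At Z: no right child.
    At V: go right to P.
      P is a leaf — visit P.
At F: go right to T.
  Visit T.
  At T: go left to S.
    S is a leaf — visit S.
  At T: no right child.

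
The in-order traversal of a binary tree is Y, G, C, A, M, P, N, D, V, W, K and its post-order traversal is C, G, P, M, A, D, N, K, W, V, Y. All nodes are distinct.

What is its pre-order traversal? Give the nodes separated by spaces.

Y V N A G C M P D W K

The last element of post-order is the root; it splits in-order into left and right subtrees.
Root Y: left subtree has 0 nodes { }, right has 10 {G, C, A, M, P, N, D, V, W, K}.
  Root V: left subtree has 7 nodes {G, C, A, M, P, N, D}, right has 2 {W, K}.
    Root N: left subtree has 5 nodes {G, C, A, M, P}, right has 1 {D}.
      Root A: left subtree has 2 nodes {G, C}, right has 2 {M, P}.
        Root G: left subtree has 0 nodes { }, right has 1 {C}.
        Root M: left subtree has 0 nodes { }, right has 1 {P}.
    Root W: left subtree has 0 nodes { }, right has 1 {K}.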